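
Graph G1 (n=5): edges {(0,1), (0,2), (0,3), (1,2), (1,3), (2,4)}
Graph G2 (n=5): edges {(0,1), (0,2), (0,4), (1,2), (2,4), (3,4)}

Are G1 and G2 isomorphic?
Yes, isomorphic

The graphs are isomorphic.
One valid mapping φ: V(G1) → V(G2): 0→2, 1→0, 2→4, 3→1, 4→3

Verify φ preserves adjacency — for each edge of G1, its image is an edge of G2:
  (0,1) → (φ(0),φ(1)) = (0,2) ∈ E(G2) ✓
  (0,2) → (φ(0),φ(2)) = (2,4) ∈ E(G2) ✓
  (0,3) → (φ(0),φ(3)) = (1,2) ∈ E(G2) ✓
  (1,2) → (φ(1),φ(2)) = (0,4) ∈ E(G2) ✓
  (1,3) → (φ(1),φ(3)) = (0,1) ∈ E(G2) ✓
  (2,4) → (φ(2),φ(4)) = (3,4) ∈ E(G2) ✓
All 6 edges of G1 map to edges of G2, and |E(G1)| = |E(G2)| = 6, so φ is a bijection on edges as well as vertices. Hence G1 ≅ G2.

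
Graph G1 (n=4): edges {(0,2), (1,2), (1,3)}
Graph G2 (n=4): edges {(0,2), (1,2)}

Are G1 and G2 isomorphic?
No, not isomorphic

The graphs are NOT isomorphic.

Degrees in G1: deg(0)=1, deg(1)=2, deg(2)=2, deg(3)=1.
Sorted degree sequence of G1: [2, 2, 1, 1].
Degrees in G2: deg(0)=1, deg(1)=1, deg(2)=2, deg(3)=0.
Sorted degree sequence of G2: [2, 1, 1, 0].
The (sorted) degree sequence is an isomorphism invariant, so since G1 and G2 have different degree sequences they cannot be isomorphic.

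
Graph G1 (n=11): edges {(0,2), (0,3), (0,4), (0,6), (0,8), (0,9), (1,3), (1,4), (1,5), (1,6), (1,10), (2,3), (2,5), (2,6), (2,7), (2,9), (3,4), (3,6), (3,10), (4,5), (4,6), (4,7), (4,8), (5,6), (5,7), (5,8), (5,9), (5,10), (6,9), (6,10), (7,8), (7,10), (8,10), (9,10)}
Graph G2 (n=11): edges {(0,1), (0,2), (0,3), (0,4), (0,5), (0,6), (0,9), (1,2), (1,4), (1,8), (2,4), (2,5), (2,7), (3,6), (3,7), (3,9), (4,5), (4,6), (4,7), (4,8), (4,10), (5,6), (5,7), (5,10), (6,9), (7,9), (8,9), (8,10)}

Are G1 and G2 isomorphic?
No, not isomorphic

The graphs are NOT isomorphic.

Degrees in G1: deg(0)=6, deg(1)=5, deg(2)=6, deg(3)=6, deg(4)=7, deg(5)=8, deg(6)=8, deg(7)=5, deg(8)=5, deg(9)=5, deg(10)=7.
Sorted degree sequence of G1: [8, 8, 7, 7, 6, 6, 6, 5, 5, 5, 5].
Degrees in G2: deg(0)=7, deg(1)=4, deg(2)=5, deg(3)=4, deg(4)=8, deg(5)=6, deg(6)=5, deg(7)=5, deg(8)=4, deg(9)=5, deg(10)=3.
Sorted degree sequence of G2: [8, 7, 6, 5, 5, 5, 5, 4, 4, 4, 3].
The (sorted) degree sequence is an isomorphism invariant, so since G1 and G2 have different degree sequences they cannot be isomorphic.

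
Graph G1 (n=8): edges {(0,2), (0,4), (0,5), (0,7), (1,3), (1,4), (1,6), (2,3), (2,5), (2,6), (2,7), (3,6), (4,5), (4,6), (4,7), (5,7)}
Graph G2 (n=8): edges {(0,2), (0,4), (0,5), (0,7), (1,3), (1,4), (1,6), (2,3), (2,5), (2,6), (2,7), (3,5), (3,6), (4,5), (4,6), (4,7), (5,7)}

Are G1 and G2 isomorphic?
No, not isomorphic

The graphs are NOT isomorphic.

Counting edges: G1 has 16 edge(s); G2 has 17 edge(s).
Edge count is an isomorphism invariant (a bijection on vertices induces a bijection on edges), so differing edge counts rule out isomorphism.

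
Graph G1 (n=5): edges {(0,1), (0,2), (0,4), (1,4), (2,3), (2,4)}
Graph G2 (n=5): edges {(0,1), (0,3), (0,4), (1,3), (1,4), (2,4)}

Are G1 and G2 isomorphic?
Yes, isomorphic

The graphs are isomorphic.
One valid mapping φ: V(G1) → V(G2): 0→0, 1→3, 2→4, 3→2, 4→1

Verify φ preserves adjacency — for each edge of G1, its image is an edge of G2:
  (0,1) → (φ(0),φ(1)) = (0,3) ∈ E(G2) ✓
  (0,2) → (φ(0),φ(2)) = (0,4) ∈ E(G2) ✓
  (0,4) → (φ(0),φ(4)) = (0,1) ∈ E(G2) ✓
  (1,4) → (φ(1),φ(4)) = (1,3) ∈ E(G2) ✓
  (2,3) → (φ(2),φ(3)) = (2,4) ∈ E(G2) ✓
  (2,4) → (φ(2),φ(4)) = (1,4) ∈ E(G2) ✓
All 6 edges of G1 map to edges of G2, and |E(G1)| = |E(G2)| = 6, so φ is a bijection on edges as well as vertices. Hence G1 ≅ G2.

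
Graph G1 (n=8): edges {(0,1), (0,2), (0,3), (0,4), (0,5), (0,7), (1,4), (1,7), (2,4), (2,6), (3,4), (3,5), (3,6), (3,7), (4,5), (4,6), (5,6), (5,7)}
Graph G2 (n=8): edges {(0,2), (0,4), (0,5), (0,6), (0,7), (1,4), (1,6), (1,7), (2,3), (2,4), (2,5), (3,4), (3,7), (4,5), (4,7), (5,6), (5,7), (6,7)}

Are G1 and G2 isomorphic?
Yes, isomorphic

The graphs are isomorphic.
One valid mapping φ: V(G1) → V(G2): 0→7, 1→1, 2→3, 3→5, 4→4, 5→0, 6→2, 7→6

Verify φ preserves adjacency — for each edge of G1, its image is an edge of G2:
  (0,1) → (φ(0),φ(1)) = (1,7) ∈ E(G2) ✓
  (0,2) → (φ(0),φ(2)) = (3,7) ∈ E(G2) ✓
  (0,3) → (φ(0),φ(3)) = (5,7) ∈ E(G2) ✓
  (0,4) → (φ(0),φ(4)) = (4,7) ∈ E(G2) ✓
  (0,5) → (φ(0),φ(5)) = (0,7) ∈ E(G2) ✓
  (0,7) → (φ(0),φ(7)) = (6,7) ∈ E(G2) ✓
  (1,4) → (φ(1),φ(4)) = (1,4) ∈ E(G2) ✓
  (1,7) → (φ(1),φ(7)) = (1,6) ∈ E(G2) ✓
  (2,4) → (φ(2),φ(4)) = (3,4) ∈ E(G2) ✓
  (2,6) → (φ(2),φ(6)) = (2,3) ∈ E(G2) ✓
  (3,4) → (φ(3),φ(4)) = (4,5) ∈ E(G2) ✓
  (3,5) → (φ(3),φ(5)) = (0,5) ∈ E(G2) ✓
  (3,6) → (φ(3),φ(6)) = (2,5) ∈ E(G2) ✓
  (3,7) → (φ(3),φ(7)) = (5,6) ∈ E(G2) ✓
  (4,5) → (φ(4),φ(5)) = (0,4) ∈ E(G2) ✓
  (4,6) → (φ(4),φ(6)) = (2,4) ∈ E(G2) ✓
  (5,6) → (φ(5),φ(6)) = (0,2) ∈ E(G2) ✓
  (5,7) → (φ(5),φ(7)) = (0,6) ∈ E(G2) ✓
All 18 edges of G1 map to edges of G2, and |E(G1)| = |E(G2)| = 18, so φ is a bijection on edges as well as vertices. Hence G1 ≅ G2.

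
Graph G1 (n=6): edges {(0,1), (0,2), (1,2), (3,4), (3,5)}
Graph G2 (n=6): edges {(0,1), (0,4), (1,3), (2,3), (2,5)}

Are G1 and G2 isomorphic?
No, not isomorphic

The graphs are NOT isomorphic.

Connected components of G1: 2 component(s) with vertex sets [[0, 1, 2], [3, 4, 5]], sizes [3, 3].
Connected components of G2: 1 component(s) with vertex sets [[0, 1, 2, 3, 4, 5]], sizes [6].
The number of connected components (and the multiset of component sizes) is an isomorphism invariant — an isomorphism maps each component of G1 bijectively onto a component of G2. Since G1 has 2 component(s) and G2 has 1, they cannot be isomorphic.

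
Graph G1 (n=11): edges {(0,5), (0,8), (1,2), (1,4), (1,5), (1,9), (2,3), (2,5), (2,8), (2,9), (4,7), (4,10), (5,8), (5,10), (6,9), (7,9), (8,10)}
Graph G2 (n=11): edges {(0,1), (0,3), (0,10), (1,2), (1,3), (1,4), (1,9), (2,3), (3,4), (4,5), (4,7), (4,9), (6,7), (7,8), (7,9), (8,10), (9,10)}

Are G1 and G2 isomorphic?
Yes, isomorphic

The graphs are isomorphic.
One valid mapping φ: V(G1) → V(G2): 0→2, 1→9, 2→4, 3→5, 4→10, 5→1, 6→6, 7→8, 8→3, 9→7, 10→0

Verify φ preserves adjacency — for each edge of G1, its image is an edge of G2:
  (0,5) → (φ(0),φ(5)) = (1,2) ∈ E(G2) ✓
  (0,8) → (φ(0),φ(8)) = (2,3) ∈ E(G2) ✓
  (1,2) → (φ(1),φ(2)) = (4,9) ∈ E(G2) ✓
  (1,4) → (φ(1),φ(4)) = (9,10) ∈ E(G2) ✓
  (1,5) → (φ(1),φ(5)) = (1,9) ∈ E(G2) ✓
  (1,9) → (φ(1),φ(9)) = (7,9) ∈ E(G2) ✓
  (2,3) → (φ(2),φ(3)) = (4,5) ∈ E(G2) ✓
  (2,5) → (φ(2),φ(5)) = (1,4) ∈ E(G2) ✓
  (2,8) → (φ(2),φ(8)) = (3,4) ∈ E(G2) ✓
  (2,9) → (φ(2),φ(9)) = (4,7) ∈ E(G2) ✓
  (4,7) → (φ(4),φ(7)) = (8,10) ∈ E(G2) ✓
  (4,10) → (φ(4),φ(10)) = (0,10) ∈ E(G2) ✓
  (5,8) → (φ(5),φ(8)) = (1,3) ∈ E(G2) ✓
  (5,10) → (φ(5),φ(10)) = (0,1) ∈ E(G2) ✓
  (6,9) → (φ(6),φ(9)) = (6,7) ∈ E(G2) ✓
  (7,9) → (φ(7),φ(9)) = (7,8) ∈ E(G2) ✓
  (8,10) → (φ(8),φ(10)) = (0,3) ∈ E(G2) ✓
All 17 edges of G1 map to edges of G2, and |E(G1)| = |E(G2)| = 17, so φ is a bijection on edges as well as vertices. Hence G1 ≅ G2.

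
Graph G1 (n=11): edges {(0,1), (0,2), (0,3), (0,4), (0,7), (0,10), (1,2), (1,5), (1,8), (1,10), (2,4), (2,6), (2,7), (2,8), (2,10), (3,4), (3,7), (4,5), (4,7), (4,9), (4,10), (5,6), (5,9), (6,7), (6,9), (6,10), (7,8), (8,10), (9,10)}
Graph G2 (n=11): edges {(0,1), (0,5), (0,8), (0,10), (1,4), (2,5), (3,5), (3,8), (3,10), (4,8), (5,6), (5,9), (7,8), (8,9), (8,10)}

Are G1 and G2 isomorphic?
No, not isomorphic

The graphs are NOT isomorphic.

Degrees in G1: deg(0)=6, deg(1)=5, deg(2)=7, deg(3)=3, deg(4)=7, deg(5)=4, deg(6)=5, deg(7)=6, deg(8)=4, deg(9)=4, deg(10)=7.
Sorted degree sequence of G1: [7, 7, 7, 6, 6, 5, 5, 4, 4, 4, 3].
Degrees in G2: deg(0)=4, deg(1)=2, deg(2)=1, deg(3)=3, deg(4)=2, deg(5)=5, deg(6)=1, deg(7)=1, deg(8)=6, deg(9)=2, deg(10)=3.
Sorted degree sequence of G2: [6, 5, 4, 3, 3, 2, 2, 2, 1, 1, 1].
The (sorted) degree sequence is an isomorphism invariant, so since G1 and G2 have different degree sequences they cannot be isomorphic.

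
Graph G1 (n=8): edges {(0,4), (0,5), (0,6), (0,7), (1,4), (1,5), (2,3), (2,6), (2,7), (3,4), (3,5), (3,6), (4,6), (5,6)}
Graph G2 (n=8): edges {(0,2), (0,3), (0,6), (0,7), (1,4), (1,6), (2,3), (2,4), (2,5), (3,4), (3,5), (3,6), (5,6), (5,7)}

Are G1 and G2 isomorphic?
Yes, isomorphic

The graphs are isomorphic.
One valid mapping φ: V(G1) → V(G2): 0→6, 1→7, 2→4, 3→2, 4→5, 5→0, 6→3, 7→1

Verify φ preserves adjacency — for each edge of G1, its image is an edge of G2:
  (0,4) → (φ(0),φ(4)) = (5,6) ∈ E(G2) ✓
  (0,5) → (φ(0),φ(5)) = (0,6) ∈ E(G2) ✓
  (0,6) → (φ(0),φ(6)) = (3,6) ∈ E(G2) ✓
  (0,7) → (φ(0),φ(7)) = (1,6) ∈ E(G2) ✓
  (1,4) → (φ(1),φ(4)) = (5,7) ∈ E(G2) ✓
  (1,5) → (φ(1),φ(5)) = (0,7) ∈ E(G2) ✓
  (2,3) → (φ(2),φ(3)) = (2,4) ∈ E(G2) ✓
  (2,6) → (φ(2),φ(6)) = (3,4) ∈ E(G2) ✓
  (2,7) → (φ(2),φ(7)) = (1,4) ∈ E(G2) ✓
  (3,4) → (φ(3),φ(4)) = (2,5) ∈ E(G2) ✓
  (3,5) → (φ(3),φ(5)) = (0,2) ∈ E(G2) ✓
  (3,6) → (φ(3),φ(6)) = (2,3) ∈ E(G2) ✓
  (4,6) → (φ(4),φ(6)) = (3,5) ∈ E(G2) ✓
  (5,6) → (φ(5),φ(6)) = (0,3) ∈ E(G2) ✓
All 14 edges of G1 map to edges of G2, and |E(G1)| = |E(G2)| = 14, so φ is a bijection on edges as well as vertices. Hence G1 ≅ G2.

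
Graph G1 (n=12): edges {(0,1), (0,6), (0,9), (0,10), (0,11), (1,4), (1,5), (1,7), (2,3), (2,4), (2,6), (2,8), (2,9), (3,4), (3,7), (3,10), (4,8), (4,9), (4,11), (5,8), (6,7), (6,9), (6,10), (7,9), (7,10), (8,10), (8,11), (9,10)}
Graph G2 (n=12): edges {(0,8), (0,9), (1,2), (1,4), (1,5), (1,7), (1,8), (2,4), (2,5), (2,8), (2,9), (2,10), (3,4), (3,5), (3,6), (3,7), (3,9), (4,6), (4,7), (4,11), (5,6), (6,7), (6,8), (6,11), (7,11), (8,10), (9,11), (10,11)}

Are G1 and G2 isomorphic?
Yes, isomorphic

The graphs are isomorphic.
One valid mapping φ: V(G1) → V(G2): 0→11, 1→9, 2→1, 3→5, 4→2, 5→0, 6→7, 7→3, 8→8, 9→4, 10→6, 11→10

Verify φ preserves adjacency — for each edge of G1, its image is an edge of G2:
  (0,1) → (φ(0),φ(1)) = (9,11) ∈ E(G2) ✓
  (0,6) → (φ(0),φ(6)) = (7,11) ∈ E(G2) ✓
  (0,9) → (φ(0),φ(9)) = (4,11) ∈ E(G2) ✓
  (0,10) → (φ(0),φ(10)) = (6,11) ∈ E(G2) ✓
  (0,11) → (φ(0),φ(11)) = (10,11) ∈ E(G2) ✓
  (1,4) → (φ(1),φ(4)) = (2,9) ∈ E(G2) ✓
  (1,5) → (φ(1),φ(5)) = (0,9) ∈ E(G2) ✓
  (1,7) → (φ(1),φ(7)) = (3,9) ∈ E(G2) ✓
  (2,3) → (φ(2),φ(3)) = (1,5) ∈ E(G2) ✓
  (2,4) → (φ(2),φ(4)) = (1,2) ∈ E(G2) ✓
  (2,6) → (φ(2),φ(6)) = (1,7) ∈ E(G2) ✓
  (2,8) → (φ(2),φ(8)) = (1,8) ∈ E(G2) ✓
  (2,9) → (φ(2),φ(9)) = (1,4) ∈ E(G2) ✓
  (3,4) → (φ(3),φ(4)) = (2,5) ∈ E(G2) ✓
  (3,7) → (φ(3),φ(7)) = (3,5) ∈ E(G2) ✓
  (3,10) → (φ(3),φ(10)) = (5,6) ∈ E(G2) ✓
  (4,8) → (φ(4),φ(8)) = (2,8) ∈ E(G2) ✓
  (4,9) → (φ(4),φ(9)) = (2,4) ∈ E(G2) ✓
  (4,11) → (φ(4),φ(11)) = (2,10) ∈ E(G2) ✓
  (5,8) → (φ(5),φ(8)) = (0,8) ∈ E(G2) ✓
  (6,7) → (φ(6),φ(7)) = (3,7) ∈ E(G2) ✓
  (6,9) → (φ(6),φ(9)) = (4,7) ∈ E(G2) ✓
  (6,10) → (φ(6),φ(10)) = (6,7) ∈ E(G2) ✓
  (7,9) → (φ(7),φ(9)) = (3,4) ∈ E(G2) ✓
  (7,10) → (φ(7),φ(10)) = (3,6) ∈ E(G2) ✓
  (8,10) → (φ(8),φ(10)) = (6,8) ∈ E(G2) ✓
  (8,11) → (φ(8),φ(11)) = (8,10) ∈ E(G2) ✓
  (9,10) → (φ(9),φ(10)) = (4,6) ∈ E(G2) ✓
All 28 edges of G1 map to edges of G2, and |E(G1)| = |E(G2)| = 28, so φ is a bijection on edges as well as vertices. Hence G1 ≅ G2.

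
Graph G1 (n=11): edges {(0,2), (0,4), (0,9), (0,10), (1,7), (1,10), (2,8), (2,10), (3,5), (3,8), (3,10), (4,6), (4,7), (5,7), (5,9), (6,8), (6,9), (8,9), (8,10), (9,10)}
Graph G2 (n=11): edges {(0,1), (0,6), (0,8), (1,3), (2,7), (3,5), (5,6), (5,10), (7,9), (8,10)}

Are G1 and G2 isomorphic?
No, not isomorphic

The graphs are NOT isomorphic.

Connected components of G1: 1 component(s) with vertex sets [[0, 1, 2, 3, 4, 5, 6, 7, 8, 9, 10]], sizes [11].
Connected components of G2: 3 component(s) with vertex sets [[4], [2, 7, 9], [0, 1, 3, 5, 6, 8, 10]], sizes [1, 3, 7].
The number of connected components (and the multiset of component sizes) is an isomorphism invariant — an isomorphism maps each component of G1 bijectively onto a component of G2. Since G1 has 1 component(s) and G2 has 3, they cannot be isomorphic.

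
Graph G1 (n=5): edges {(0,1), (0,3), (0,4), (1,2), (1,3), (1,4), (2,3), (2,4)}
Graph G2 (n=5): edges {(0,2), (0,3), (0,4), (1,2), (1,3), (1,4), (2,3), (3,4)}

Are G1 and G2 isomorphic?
Yes, isomorphic

The graphs are isomorphic.
One valid mapping φ: V(G1) → V(G2): 0→0, 1→3, 2→1, 3→4, 4→2

Verify φ preserves adjacency — for each edge of G1, its image is an edge of G2:
  (0,1) → (φ(0),φ(1)) = (0,3) ∈ E(G2) ✓
  (0,3) → (φ(0),φ(3)) = (0,4) ∈ E(G2) ✓
  (0,4) → (φ(0),φ(4)) = (0,2) ∈ E(G2) ✓
  (1,2) → (φ(1),φ(2)) = (1,3) ∈ E(G2) ✓
  (1,3) → (φ(1),φ(3)) = (3,4) ∈ E(G2) ✓
  (1,4) → (φ(1),φ(4)) = (2,3) ∈ E(G2) ✓
  (2,3) → (φ(2),φ(3)) = (1,4) ∈ E(G2) ✓
  (2,4) → (φ(2),φ(4)) = (1,2) ∈ E(G2) ✓
All 8 edges of G1 map to edges of G2, and |E(G1)| = |E(G2)| = 8, so φ is a bijection on edges as well as vertices. Hence G1 ≅ G2.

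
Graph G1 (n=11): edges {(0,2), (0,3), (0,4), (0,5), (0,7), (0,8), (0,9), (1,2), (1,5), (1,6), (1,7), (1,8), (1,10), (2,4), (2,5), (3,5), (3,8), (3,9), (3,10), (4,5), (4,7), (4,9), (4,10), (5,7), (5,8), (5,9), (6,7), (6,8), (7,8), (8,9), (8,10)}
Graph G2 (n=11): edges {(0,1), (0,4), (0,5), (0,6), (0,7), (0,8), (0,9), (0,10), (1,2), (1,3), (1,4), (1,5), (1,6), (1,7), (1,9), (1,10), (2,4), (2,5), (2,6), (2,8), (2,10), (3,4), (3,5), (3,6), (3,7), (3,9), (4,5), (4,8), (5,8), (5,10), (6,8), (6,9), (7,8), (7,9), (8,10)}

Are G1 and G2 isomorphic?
No, not isomorphic

The graphs are NOT isomorphic.

Degrees in G1: deg(0)=7, deg(1)=6, deg(2)=4, deg(3)=5, deg(4)=6, deg(5)=8, deg(6)=3, deg(7)=6, deg(8)=8, deg(9)=5, deg(10)=4.
Sorted degree sequence of G1: [8, 8, 7, 6, 6, 6, 5, 5, 4, 4, 3].
Degrees in G2: deg(0)=8, deg(1)=9, deg(2)=6, deg(3)=6, deg(4)=6, deg(5)=7, deg(6)=6, deg(7)=5, deg(8)=7, deg(9)=5, deg(10)=5.
Sorted degree sequence of G2: [9, 8, 7, 7, 6, 6, 6, 6, 5, 5, 5].
The (sorted) degree sequence is an isomorphism invariant, so since G1 and G2 have different degree sequences they cannot be isomorphic.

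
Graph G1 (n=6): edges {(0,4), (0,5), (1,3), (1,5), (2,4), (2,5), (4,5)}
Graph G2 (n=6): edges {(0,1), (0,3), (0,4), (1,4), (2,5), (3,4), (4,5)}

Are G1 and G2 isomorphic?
Yes, isomorphic

The graphs are isomorphic.
One valid mapping φ: V(G1) → V(G2): 0→1, 1→5, 2→3, 3→2, 4→0, 5→4

Verify φ preserves adjacency — for each edge of G1, its image is an edge of G2:
  (0,4) → (φ(0),φ(4)) = (0,1) ∈ E(G2) ✓
  (0,5) → (φ(0),φ(5)) = (1,4) ∈ E(G2) ✓
  (1,3) → (φ(1),φ(3)) = (2,5) ∈ E(G2) ✓
  (1,5) → (φ(1),φ(5)) = (4,5) ∈ E(G2) ✓
  (2,4) → (φ(2),φ(4)) = (0,3) ∈ E(G2) ✓
  (2,5) → (φ(2),φ(5)) = (3,4) ∈ E(G2) ✓
  (4,5) → (φ(4),φ(5)) = (0,4) ∈ E(G2) ✓
All 7 edges of G1 map to edges of G2, and |E(G1)| = |E(G2)| = 7, so φ is a bijection on edges as well as vertices. Hence G1 ≅ G2.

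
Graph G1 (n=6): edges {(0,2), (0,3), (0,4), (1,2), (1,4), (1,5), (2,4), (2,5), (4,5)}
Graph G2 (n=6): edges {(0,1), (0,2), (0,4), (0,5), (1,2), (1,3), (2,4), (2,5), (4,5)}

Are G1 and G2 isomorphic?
Yes, isomorphic

The graphs are isomorphic.
One valid mapping φ: V(G1) → V(G2): 0→1, 1→4, 2→0, 3→3, 4→2, 5→5

Verify φ preserves adjacency — for each edge of G1, its image is an edge of G2:
  (0,2) → (φ(0),φ(2)) = (0,1) ∈ E(G2) ✓
  (0,3) → (φ(0),φ(3)) = (1,3) ∈ E(G2) ✓
  (0,4) → (φ(0),φ(4)) = (1,2) ∈ E(G2) ✓
  (1,2) → (φ(1),φ(2)) = (0,4) ∈ E(G2) ✓
  (1,4) → (φ(1),φ(4)) = (2,4) ∈ E(G2) ✓
  (1,5) → (φ(1),φ(5)) = (4,5) ∈ E(G2) ✓
  (2,4) → (φ(2),φ(4)) = (0,2) ∈ E(G2) ✓
  (2,5) → (φ(2),φ(5)) = (0,5) ∈ E(G2) ✓
  (4,5) → (φ(4),φ(5)) = (2,5) ∈ E(G2) ✓
All 9 edges of G1 map to edges of G2, and |E(G1)| = |E(G2)| = 9, so φ is a bijection on edges as well as vertices. Hence G1 ≅ G2.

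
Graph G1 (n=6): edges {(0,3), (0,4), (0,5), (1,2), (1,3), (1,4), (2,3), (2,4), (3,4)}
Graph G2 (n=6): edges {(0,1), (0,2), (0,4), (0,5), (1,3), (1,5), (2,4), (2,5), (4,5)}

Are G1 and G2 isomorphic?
Yes, isomorphic

The graphs are isomorphic.
One valid mapping φ: V(G1) → V(G2): 0→1, 1→2, 2→4, 3→0, 4→5, 5→3

Verify φ preserves adjacency — for each edge of G1, its image is an edge of G2:
  (0,3) → (φ(0),φ(3)) = (0,1) ∈ E(G2) ✓
  (0,4) → (φ(0),φ(4)) = (1,5) ∈ E(G2) ✓
  (0,5) → (φ(0),φ(5)) = (1,3) ∈ E(G2) ✓
  (1,2) → (φ(1),φ(2)) = (2,4) ∈ E(G2) ✓
  (1,3) → (φ(1),φ(3)) = (0,2) ∈ E(G2) ✓
  (1,4) → (φ(1),φ(4)) = (2,5) ∈ E(G2) ✓
  (2,3) → (φ(2),φ(3)) = (0,4) ∈ E(G2) ✓
  (2,4) → (φ(2),φ(4)) = (4,5) ∈ E(G2) ✓
  (3,4) → (φ(3),φ(4)) = (0,5) ∈ E(G2) ✓
All 9 edges of G1 map to edges of G2, and |E(G1)| = |E(G2)| = 9, so φ is a bijection on edges as well as vertices. Hence G1 ≅ G2.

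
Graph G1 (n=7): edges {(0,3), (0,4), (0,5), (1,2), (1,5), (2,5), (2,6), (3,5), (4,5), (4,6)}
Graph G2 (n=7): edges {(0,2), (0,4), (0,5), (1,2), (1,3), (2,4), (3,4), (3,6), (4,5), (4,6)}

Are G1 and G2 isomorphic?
Yes, isomorphic

The graphs are isomorphic.
One valid mapping φ: V(G1) → V(G2): 0→0, 1→6, 2→3, 3→5, 4→2, 5→4, 6→1

Verify φ preserves adjacency — for each edge of G1, its image is an edge of G2:
  (0,3) → (φ(0),φ(3)) = (0,5) ∈ E(G2) ✓
  (0,4) → (φ(0),φ(4)) = (0,2) ∈ E(G2) ✓
  (0,5) → (φ(0),φ(5)) = (0,4) ∈ E(G2) ✓
  (1,2) → (φ(1),φ(2)) = (3,6) ∈ E(G2) ✓
  (1,5) → (φ(1),φ(5)) = (4,6) ∈ E(G2) ✓
  (2,5) → (φ(2),φ(5)) = (3,4) ∈ E(G2) ✓
  (2,6) → (φ(2),φ(6)) = (1,3) ∈ E(G2) ✓
  (3,5) → (φ(3),φ(5)) = (4,5) ∈ E(G2) ✓
  (4,5) → (φ(4),φ(5)) = (2,4) ∈ E(G2) ✓
  (4,6) → (φ(4),φ(6)) = (1,2) ∈ E(G2) ✓
All 10 edges of G1 map to edges of G2, and |E(G1)| = |E(G2)| = 10, so φ is a bijection on edges as well as vertices. Hence G1 ≅ G2.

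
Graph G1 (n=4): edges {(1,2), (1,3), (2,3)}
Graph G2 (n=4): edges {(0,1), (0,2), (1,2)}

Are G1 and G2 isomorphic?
Yes, isomorphic

The graphs are isomorphic.
One valid mapping φ: V(G1) → V(G2): 0→3, 1→0, 2→2, 3→1

Verify φ preserves adjacency — for each edge of G1, its image is an edge of G2:
  (1,2) → (φ(1),φ(2)) = (0,2) ∈ E(G2) ✓
  (1,3) → (φ(1),φ(3)) = (0,1) ∈ E(G2) ✓
  (2,3) → (φ(2),φ(3)) = (1,2) ∈ E(G2) ✓
All 3 edges of G1 map to edges of G2, and |E(G1)| = |E(G2)| = 3, so φ is a bijection on edges as well as vertices. Hence G1 ≅ G2.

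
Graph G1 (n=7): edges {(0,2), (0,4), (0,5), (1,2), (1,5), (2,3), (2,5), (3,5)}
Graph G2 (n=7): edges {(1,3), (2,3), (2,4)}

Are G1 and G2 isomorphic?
No, not isomorphic

The graphs are NOT isomorphic.

Connected components of G1: 2 component(s) with vertex sets [[6], [0, 1, 2, 3, 4, 5]], sizes [1, 6].
Connected components of G2: 4 component(s) with vertex sets [[0], [5], [6], [1, 2, 3, 4]], sizes [1, 1, 1, 4].
The number of connected components (and the multiset of component sizes) is an isomorphism invariant — an isomorphism maps each component of G1 bijectively onto a component of G2. Since G1 has 2 component(s) and G2 has 4, they cannot be isomorphic.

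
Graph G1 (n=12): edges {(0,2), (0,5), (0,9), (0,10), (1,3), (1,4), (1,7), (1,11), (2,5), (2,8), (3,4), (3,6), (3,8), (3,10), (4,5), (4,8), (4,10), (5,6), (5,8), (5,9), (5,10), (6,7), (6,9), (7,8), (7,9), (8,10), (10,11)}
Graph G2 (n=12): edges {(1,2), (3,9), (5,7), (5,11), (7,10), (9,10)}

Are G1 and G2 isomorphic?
No, not isomorphic

The graphs are NOT isomorphic.

Connected components of G1: 1 component(s) with vertex sets [[0, 1, 2, 3, 4, 5, 6, 7, 8, 9, 10, 11]], sizes [12].
Connected components of G2: 6 component(s) with vertex sets [[0], [4], [6], [8], [1, 2], [3, 5, 7, 9, 10, 11]], sizes [1, 1, 1, 1, 2, 6].
The number of connected components (and the multiset of component sizes) is an isomorphism invariant — an isomorphism maps each component of G1 bijectively onto a component of G2. Since G1 has 1 component(s) and G2 has 6, they cannot be isomorphic.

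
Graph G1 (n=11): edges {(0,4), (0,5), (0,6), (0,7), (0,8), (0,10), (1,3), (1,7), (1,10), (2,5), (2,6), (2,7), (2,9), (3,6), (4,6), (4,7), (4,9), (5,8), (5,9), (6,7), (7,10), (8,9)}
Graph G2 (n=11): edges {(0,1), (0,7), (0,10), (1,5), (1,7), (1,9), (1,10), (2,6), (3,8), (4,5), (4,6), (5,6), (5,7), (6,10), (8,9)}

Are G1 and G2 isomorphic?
No, not isomorphic

The graphs are NOT isomorphic.

Counting triangles (3-cliques): G1 has 10, G2 has 4.
Triangle count is an isomorphism invariant, so differing triangle counts rule out isomorphism.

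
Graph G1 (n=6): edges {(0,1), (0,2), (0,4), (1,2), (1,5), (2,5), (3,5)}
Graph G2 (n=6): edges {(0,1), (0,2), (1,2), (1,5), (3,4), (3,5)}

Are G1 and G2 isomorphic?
No, not isomorphic

The graphs are NOT isomorphic.

Degrees in G1: deg(0)=3, deg(1)=3, deg(2)=3, deg(3)=1, deg(4)=1, deg(5)=3.
Sorted degree sequence of G1: [3, 3, 3, 3, 1, 1].
Degrees in G2: deg(0)=2, deg(1)=3, deg(2)=2, deg(3)=2, deg(4)=1, deg(5)=2.
Sorted degree sequence of G2: [3, 2, 2, 2, 2, 1].
The (sorted) degree sequence is an isomorphism invariant, so since G1 and G2 have different degree sequences they cannot be isomorphic.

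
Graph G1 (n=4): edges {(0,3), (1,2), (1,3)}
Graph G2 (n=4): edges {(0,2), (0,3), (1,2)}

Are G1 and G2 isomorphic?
Yes, isomorphic

The graphs are isomorphic.
One valid mapping φ: V(G1) → V(G2): 0→1, 1→0, 2→3, 3→2

Verify φ preserves adjacency — for each edge of G1, its image is an edge of G2:
  (0,3) → (φ(0),φ(3)) = (1,2) ∈ E(G2) ✓
  (1,2) → (φ(1),φ(2)) = (0,3) ∈ E(G2) ✓
  (1,3) → (φ(1),φ(3)) = (0,2) ∈ E(G2) ✓
All 3 edges of G1 map to edges of G2, and |E(G1)| = |E(G2)| = 3, so φ is a bijection on edges as well as vertices. Hence G1 ≅ G2.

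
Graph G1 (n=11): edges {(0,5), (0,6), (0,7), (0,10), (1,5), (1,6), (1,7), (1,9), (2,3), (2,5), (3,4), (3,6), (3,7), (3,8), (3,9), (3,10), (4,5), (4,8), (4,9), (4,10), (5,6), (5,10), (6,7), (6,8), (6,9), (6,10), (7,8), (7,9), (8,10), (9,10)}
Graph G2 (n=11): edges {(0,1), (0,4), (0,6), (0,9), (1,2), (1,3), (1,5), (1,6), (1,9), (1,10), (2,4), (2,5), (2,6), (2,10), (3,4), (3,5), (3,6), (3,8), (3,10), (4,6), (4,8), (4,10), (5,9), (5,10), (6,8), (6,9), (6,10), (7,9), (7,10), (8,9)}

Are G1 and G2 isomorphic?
Yes, isomorphic

The graphs are isomorphic.
One valid mapping φ: V(G1) → V(G2): 0→0, 1→8, 2→7, 3→10, 4→5, 5→9, 6→6, 7→4, 8→2, 9→3, 10→1

Verify φ preserves adjacency — for each edge of G1, its image is an edge of G2:
  (0,5) → (φ(0),φ(5)) = (0,9) ∈ E(G2) ✓
  (0,6) → (φ(0),φ(6)) = (0,6) ∈ E(G2) ✓
  (0,7) → (φ(0),φ(7)) = (0,4) ∈ E(G2) ✓
  (0,10) → (φ(0),φ(10)) = (0,1) ∈ E(G2) ✓
  (1,5) → (φ(1),φ(5)) = (8,9) ∈ E(G2) ✓
  (1,6) → (φ(1),φ(6)) = (6,8) ∈ E(G2) ✓
  (1,7) → (φ(1),φ(7)) = (4,8) ∈ E(G2) ✓
  (1,9) → (φ(1),φ(9)) = (3,8) ∈ E(G2) ✓
  (2,3) → (φ(2),φ(3)) = (7,10) ∈ E(G2) ✓
  (2,5) → (φ(2),φ(5)) = (7,9) ∈ E(G2) ✓
  (3,4) → (φ(3),φ(4)) = (5,10) ∈ E(G2) ✓
  (3,6) → (φ(3),φ(6)) = (6,10) ∈ E(G2) ✓
  (3,7) → (φ(3),φ(7)) = (4,10) ∈ E(G2) ✓
  (3,8) → (φ(3),φ(8)) = (2,10) ∈ E(G2) ✓
  (3,9) → (φ(3),φ(9)) = (3,10) ∈ E(G2) ✓
  (3,10) → (φ(3),φ(10)) = (1,10) ∈ E(G2) ✓
  (4,5) → (φ(4),φ(5)) = (5,9) ∈ E(G2) ✓
  (4,8) → (φ(4),φ(8)) = (2,5) ∈ E(G2) ✓
  (4,9) → (φ(4),φ(9)) = (3,5) ∈ E(G2) ✓
  (4,10) → (φ(4),φ(10)) = (1,5) ∈ E(G2) ✓
  (5,6) → (φ(5),φ(6)) = (6,9) ∈ E(G2) ✓
  (5,10) → (φ(5),φ(10)) = (1,9) ∈ E(G2) ✓
  (6,7) → (φ(6),φ(7)) = (4,6) ∈ E(G2) ✓
  (6,8) → (φ(6),φ(8)) = (2,6) ∈ E(G2) ✓
  (6,9) → (φ(6),φ(9)) = (3,6) ∈ E(G2) ✓
  (6,10) → (φ(6),φ(10)) = (1,6) ∈ E(G2) ✓
  (7,8) → (φ(7),φ(8)) = (2,4) ∈ E(G2) ✓
  (7,9) → (φ(7),φ(9)) = (3,4) ∈ E(G2) ✓
  (8,10) → (φ(8),φ(10)) = (1,2) ∈ E(G2) ✓
  (9,10) → (φ(9),φ(10)) = (1,3) ∈ E(G2) ✓
All 30 edges of G1 map to edges of G2, and |E(G1)| = |E(G2)| = 30, so φ is a bijection on edges as well as vertices. Hence G1 ≅ G2.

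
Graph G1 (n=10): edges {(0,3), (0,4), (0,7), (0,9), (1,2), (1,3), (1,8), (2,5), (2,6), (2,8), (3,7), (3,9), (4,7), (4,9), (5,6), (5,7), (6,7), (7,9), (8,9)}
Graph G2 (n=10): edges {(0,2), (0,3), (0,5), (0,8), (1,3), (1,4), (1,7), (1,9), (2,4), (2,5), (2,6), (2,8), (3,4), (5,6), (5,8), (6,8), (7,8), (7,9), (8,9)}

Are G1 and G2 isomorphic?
Yes, isomorphic

The graphs are isomorphic.
One valid mapping φ: V(G1) → V(G2): 0→5, 1→3, 2→1, 3→0, 4→6, 5→9, 6→7, 7→8, 8→4, 9→2

Verify φ preserves adjacency — for each edge of G1, its image is an edge of G2:
  (0,3) → (φ(0),φ(3)) = (0,5) ∈ E(G2) ✓
  (0,4) → (φ(0),φ(4)) = (5,6) ∈ E(G2) ✓
  (0,7) → (φ(0),φ(7)) = (5,8) ∈ E(G2) ✓
  (0,9) → (φ(0),φ(9)) = (2,5) ∈ E(G2) ✓
  (1,2) → (φ(1),φ(2)) = (1,3) ∈ E(G2) ✓
  (1,3) → (φ(1),φ(3)) = (0,3) ∈ E(G2) ✓
  (1,8) → (φ(1),φ(8)) = (3,4) ∈ E(G2) ✓
  (2,5) → (φ(2),φ(5)) = (1,9) ∈ E(G2) ✓
  (2,6) → (φ(2),φ(6)) = (1,7) ∈ E(G2) ✓
  (2,8) → (φ(2),φ(8)) = (1,4) ∈ E(G2) ✓
  (3,7) → (φ(3),φ(7)) = (0,8) ∈ E(G2) ✓
  (3,9) → (φ(3),φ(9)) = (0,2) ∈ E(G2) ✓
  (4,7) → (φ(4),φ(7)) = (6,8) ∈ E(G2) ✓
  (4,9) → (φ(4),φ(9)) = (2,6) ∈ E(G2) ✓
  (5,6) → (φ(5),φ(6)) = (7,9) ∈ E(G2) ✓
  (5,7) → (φ(5),φ(7)) = (8,9) ∈ E(G2) ✓
  (6,7) → (φ(6),φ(7)) = (7,8) ∈ E(G2) ✓
  (7,9) → (φ(7),φ(9)) = (2,8) ∈ E(G2) ✓
  (8,9) → (φ(8),φ(9)) = (2,4) ∈ E(G2) ✓
All 19 edges of G1 map to edges of G2, and |E(G1)| = |E(G2)| = 19, so φ is a bijection on edges as well as vertices. Hence G1 ≅ G2.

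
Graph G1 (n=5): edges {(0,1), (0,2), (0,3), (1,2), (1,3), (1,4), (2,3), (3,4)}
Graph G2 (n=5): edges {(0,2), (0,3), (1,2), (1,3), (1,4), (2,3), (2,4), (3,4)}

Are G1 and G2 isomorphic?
Yes, isomorphic

The graphs are isomorphic.
One valid mapping φ: V(G1) → V(G2): 0→1, 1→2, 2→4, 3→3, 4→0

Verify φ preserves adjacency — for each edge of G1, its image is an edge of G2:
  (0,1) → (φ(0),φ(1)) = (1,2) ∈ E(G2) ✓
  (0,2) → (φ(0),φ(2)) = (1,4) ∈ E(G2) ✓
  (0,3) → (φ(0),φ(3)) = (1,3) ∈ E(G2) ✓
  (1,2) → (φ(1),φ(2)) = (2,4) ∈ E(G2) ✓
  (1,3) → (φ(1),φ(3)) = (2,3) ∈ E(G2) ✓
  (1,4) → (φ(1),φ(4)) = (0,2) ∈ E(G2) ✓
  (2,3) → (φ(2),φ(3)) = (3,4) ∈ E(G2) ✓
  (3,4) → (φ(3),φ(4)) = (0,3) ∈ E(G2) ✓
All 8 edges of G1 map to edges of G2, and |E(G1)| = |E(G2)| = 8, so φ is a bijection on edges as well as vertices. Hence G1 ≅ G2.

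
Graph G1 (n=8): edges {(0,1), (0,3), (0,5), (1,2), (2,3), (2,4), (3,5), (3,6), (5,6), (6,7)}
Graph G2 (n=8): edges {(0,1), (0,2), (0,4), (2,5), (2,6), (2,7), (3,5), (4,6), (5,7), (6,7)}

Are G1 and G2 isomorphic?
Yes, isomorphic

The graphs are isomorphic.
One valid mapping φ: V(G1) → V(G2): 0→6, 1→4, 2→0, 3→2, 4→1, 5→7, 6→5, 7→3

Verify φ preserves adjacency — for each edge of G1, its image is an edge of G2:
  (0,1) → (φ(0),φ(1)) = (4,6) ∈ E(G2) ✓
  (0,3) → (φ(0),φ(3)) = (2,6) ∈ E(G2) ✓
  (0,5) → (φ(0),φ(5)) = (6,7) ∈ E(G2) ✓
  (1,2) → (φ(1),φ(2)) = (0,4) ∈ E(G2) ✓
  (2,3) → (φ(2),φ(3)) = (0,2) ∈ E(G2) ✓
  (2,4) → (φ(2),φ(4)) = (0,1) ∈ E(G2) ✓
  (3,5) → (φ(3),φ(5)) = (2,7) ∈ E(G2) ✓
  (3,6) → (φ(3),φ(6)) = (2,5) ∈ E(G2) ✓
  (5,6) → (φ(5),φ(6)) = (5,7) ∈ E(G2) ✓
  (6,7) → (φ(6),φ(7)) = (3,5) ∈ E(G2) ✓
All 10 edges of G1 map to edges of G2, and |E(G1)| = |E(G2)| = 10, so φ is a bijection on edges as well as vertices. Hence G1 ≅ G2.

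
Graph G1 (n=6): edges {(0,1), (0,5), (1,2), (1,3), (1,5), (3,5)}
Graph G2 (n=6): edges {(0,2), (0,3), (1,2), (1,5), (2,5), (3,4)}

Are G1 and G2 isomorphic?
No, not isomorphic

The graphs are NOT isomorphic.

Connected components of G1: 2 component(s) with vertex sets [[4], [0, 1, 2, 3, 5]], sizes [1, 5].
Connected components of G2: 1 component(s) with vertex sets [[0, 1, 2, 3, 4, 5]], sizes [6].
The number of connected components (and the multiset of component sizes) is an isomorphism invariant — an isomorphism maps each component of G1 bijectively onto a component of G2. Since G1 has 2 component(s) and G2 has 1, they cannot be isomorphic.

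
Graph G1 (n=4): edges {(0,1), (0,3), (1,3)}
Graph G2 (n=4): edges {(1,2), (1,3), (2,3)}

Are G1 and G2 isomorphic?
Yes, isomorphic

The graphs are isomorphic.
One valid mapping φ: V(G1) → V(G2): 0→2, 1→3, 2→0, 3→1

Verify φ preserves adjacency — for each edge of G1, its image is an edge of G2:
  (0,1) → (φ(0),φ(1)) = (2,3) ∈ E(G2) ✓
  (0,3) → (φ(0),φ(3)) = (1,2) ∈ E(G2) ✓
  (1,3) → (φ(1),φ(3)) = (1,3) ∈ E(G2) ✓
All 3 edges of G1 map to edges of G2, and |E(G1)| = |E(G2)| = 3, so φ is a bijection on edges as well as vertices. Hence G1 ≅ G2.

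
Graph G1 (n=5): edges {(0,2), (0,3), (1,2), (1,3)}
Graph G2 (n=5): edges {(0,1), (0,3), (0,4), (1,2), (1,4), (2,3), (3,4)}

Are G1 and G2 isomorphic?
No, not isomorphic

The graphs are NOT isomorphic.

Degrees in G1: deg(0)=2, deg(1)=2, deg(2)=2, deg(3)=2, deg(4)=0.
Sorted degree sequence of G1: [2, 2, 2, 2, 0].
Degrees in G2: deg(0)=3, deg(1)=3, deg(2)=2, deg(3)=3, deg(4)=3.
Sorted degree sequence of G2: [3, 3, 3, 3, 2].
The (sorted) degree sequence is an isomorphism invariant, so since G1 and G2 have different degree sequences they cannot be isomorphic.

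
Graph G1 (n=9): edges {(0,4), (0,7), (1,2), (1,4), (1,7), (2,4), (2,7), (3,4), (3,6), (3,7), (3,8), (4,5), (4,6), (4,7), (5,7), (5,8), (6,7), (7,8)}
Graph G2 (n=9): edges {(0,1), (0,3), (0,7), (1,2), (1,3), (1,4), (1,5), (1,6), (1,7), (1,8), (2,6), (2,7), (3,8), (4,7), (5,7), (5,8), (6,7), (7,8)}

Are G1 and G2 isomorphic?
Yes, isomorphic

The graphs are isomorphic.
One valid mapping φ: V(G1) → V(G2): 0→4, 1→2, 2→6, 3→8, 4→7, 5→0, 6→5, 7→1, 8→3

Verify φ preserves adjacency — for each edge of G1, its image is an edge of G2:
  (0,4) → (φ(0),φ(4)) = (4,7) ∈ E(G2) ✓
  (0,7) → (φ(0),φ(7)) = (1,4) ∈ E(G2) ✓
  (1,2) → (φ(1),φ(2)) = (2,6) ∈ E(G2) ✓
  (1,4) → (φ(1),φ(4)) = (2,7) ∈ E(G2) ✓
  (1,7) → (φ(1),φ(7)) = (1,2) ∈ E(G2) ✓
  (2,4) → (φ(2),φ(4)) = (6,7) ∈ E(G2) ✓
  (2,7) → (φ(2),φ(7)) = (1,6) ∈ E(G2) ✓
  (3,4) → (φ(3),φ(4)) = (7,8) ∈ E(G2) ✓
  (3,6) → (φ(3),φ(6)) = (5,8) ∈ E(G2) ✓
  (3,7) → (φ(3),φ(7)) = (1,8) ∈ E(G2) ✓
  (3,8) → (φ(3),φ(8)) = (3,8) ∈ E(G2) ✓
  (4,5) → (φ(4),φ(5)) = (0,7) ∈ E(G2) ✓
  (4,6) → (φ(4),φ(6)) = (5,7) ∈ E(G2) ✓
  (4,7) → (φ(4),φ(7)) = (1,7) ∈ E(G2) ✓
  (5,7) → (φ(5),φ(7)) = (0,1) ∈ E(G2) ✓
  (5,8) → (φ(5),φ(8)) = (0,3) ∈ E(G2) ✓
  (6,7) → (φ(6),φ(7)) = (1,5) ∈ E(G2) ✓
  (7,8) → (φ(7),φ(8)) = (1,3) ∈ E(G2) ✓
All 18 edges of G1 map to edges of G2, and |E(G1)| = |E(G2)| = 18, so φ is a bijection on edges as well as vertices. Hence G1 ≅ G2.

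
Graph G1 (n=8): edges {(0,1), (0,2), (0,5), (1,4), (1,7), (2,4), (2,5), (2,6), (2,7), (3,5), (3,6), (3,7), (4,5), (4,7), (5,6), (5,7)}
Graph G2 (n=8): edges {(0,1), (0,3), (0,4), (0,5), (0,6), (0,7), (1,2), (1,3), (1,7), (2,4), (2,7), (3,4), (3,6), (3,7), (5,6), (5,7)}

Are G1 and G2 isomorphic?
Yes, isomorphic

The graphs are isomorphic.
One valid mapping φ: V(G1) → V(G2): 0→4, 1→2, 2→3, 3→5, 4→1, 5→0, 6→6, 7→7

Verify φ preserves adjacency — for each edge of G1, its image is an edge of G2:
  (0,1) → (φ(0),φ(1)) = (2,4) ∈ E(G2) ✓
  (0,2) → (φ(0),φ(2)) = (3,4) ∈ E(G2) ✓
  (0,5) → (φ(0),φ(5)) = (0,4) ∈ E(G2) ✓
  (1,4) → (φ(1),φ(4)) = (1,2) ∈ E(G2) ✓
  (1,7) → (φ(1),φ(7)) = (2,7) ∈ E(G2) ✓
  (2,4) → (φ(2),φ(4)) = (1,3) ∈ E(G2) ✓
  (2,5) → (φ(2),φ(5)) = (0,3) ∈ E(G2) ✓
  (2,6) → (φ(2),φ(6)) = (3,6) ∈ E(G2) ✓
  (2,7) → (φ(2),φ(7)) = (3,7) ∈ E(G2) ✓
  (3,5) → (φ(3),φ(5)) = (0,5) ∈ E(G2) ✓
  (3,6) → (φ(3),φ(6)) = (5,6) ∈ E(G2) ✓
  (3,7) → (φ(3),φ(7)) = (5,7) ∈ E(G2) ✓
  (4,5) → (φ(4),φ(5)) = (0,1) ∈ E(G2) ✓
  (4,7) → (φ(4),φ(7)) = (1,7) ∈ E(G2) ✓
  (5,6) → (φ(5),φ(6)) = (0,6) ∈ E(G2) ✓
  (5,7) → (φ(5),φ(7)) = (0,7) ∈ E(G2) ✓
All 16 edges of G1 map to edges of G2, and |E(G1)| = |E(G2)| = 16, so φ is a bijection on edges as well as vertices. Hence G1 ≅ G2.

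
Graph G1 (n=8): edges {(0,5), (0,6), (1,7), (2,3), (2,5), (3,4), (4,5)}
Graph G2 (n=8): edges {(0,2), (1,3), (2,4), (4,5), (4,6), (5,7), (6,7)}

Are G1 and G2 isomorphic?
Yes, isomorphic

The graphs are isomorphic.
One valid mapping φ: V(G1) → V(G2): 0→2, 1→1, 2→6, 3→7, 4→5, 5→4, 6→0, 7→3

Verify φ preserves adjacency — for each edge of G1, its image is an edge of G2:
  (0,5) → (φ(0),φ(5)) = (2,4) ∈ E(G2) ✓
  (0,6) → (φ(0),φ(6)) = (0,2) ∈ E(G2) ✓
  (1,7) → (φ(1),φ(7)) = (1,3) ∈ E(G2) ✓
  (2,3) → (φ(2),φ(3)) = (6,7) ∈ E(G2) ✓
  (2,5) → (φ(2),φ(5)) = (4,6) ∈ E(G2) ✓
  (3,4) → (φ(3),φ(4)) = (5,7) ∈ E(G2) ✓
  (4,5) → (φ(4),φ(5)) = (4,5) ∈ E(G2) ✓
All 7 edges of G1 map to edges of G2, and |E(G1)| = |E(G2)| = 7, so φ is a bijection on edges as well as vertices. Hence G1 ≅ G2.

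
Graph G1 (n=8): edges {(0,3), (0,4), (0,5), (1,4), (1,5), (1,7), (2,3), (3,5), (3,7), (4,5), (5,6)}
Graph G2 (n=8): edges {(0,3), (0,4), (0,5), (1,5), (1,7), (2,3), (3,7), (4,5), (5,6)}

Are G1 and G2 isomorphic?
No, not isomorphic

The graphs are NOT isomorphic.

Counting edges: G1 has 11 edge(s); G2 has 9 edge(s).
Edge count is an isomorphism invariant (a bijection on vertices induces a bijection on edges), so differing edge counts rule out isomorphism.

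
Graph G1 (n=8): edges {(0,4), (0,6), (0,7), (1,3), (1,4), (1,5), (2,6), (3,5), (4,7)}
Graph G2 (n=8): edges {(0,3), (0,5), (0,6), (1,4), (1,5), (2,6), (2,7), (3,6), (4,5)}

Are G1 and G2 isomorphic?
Yes, isomorphic

The graphs are isomorphic.
One valid mapping φ: V(G1) → V(G2): 0→6, 1→5, 2→7, 3→1, 4→0, 5→4, 6→2, 7→3

Verify φ preserves adjacency — for each edge of G1, its image is an edge of G2:
  (0,4) → (φ(0),φ(4)) = (0,6) ∈ E(G2) ✓
  (0,6) → (φ(0),φ(6)) = (2,6) ∈ E(G2) ✓
  (0,7) → (φ(0),φ(7)) = (3,6) ∈ E(G2) ✓
  (1,3) → (φ(1),φ(3)) = (1,5) ∈ E(G2) ✓
  (1,4) → (φ(1),φ(4)) = (0,5) ∈ E(G2) ✓
  (1,5) → (φ(1),φ(5)) = (4,5) ∈ E(G2) ✓
  (2,6) → (φ(2),φ(6)) = (2,7) ∈ E(G2) ✓
  (3,5) → (φ(3),φ(5)) = (1,4) ∈ E(G2) ✓
  (4,7) → (φ(4),φ(7)) = (0,3) ∈ E(G2) ✓
All 9 edges of G1 map to edges of G2, and |E(G1)| = |E(G2)| = 9, so φ is a bijection on edges as well as vertices. Hence G1 ≅ G2.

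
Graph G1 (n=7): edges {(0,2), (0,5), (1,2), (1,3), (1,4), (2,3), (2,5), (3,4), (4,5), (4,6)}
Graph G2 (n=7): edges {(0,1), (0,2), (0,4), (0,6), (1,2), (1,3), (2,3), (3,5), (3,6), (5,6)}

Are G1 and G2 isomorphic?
Yes, isomorphic

The graphs are isomorphic.
One valid mapping φ: V(G1) → V(G2): 0→5, 1→1, 2→3, 3→2, 4→0, 5→6, 6→4

Verify φ preserves adjacency — for each edge of G1, its image is an edge of G2:
  (0,2) → (φ(0),φ(2)) = (3,5) ∈ E(G2) ✓
  (0,5) → (φ(0),φ(5)) = (5,6) ∈ E(G2) ✓
  (1,2) → (φ(1),φ(2)) = (1,3) ∈ E(G2) ✓
  (1,3) → (φ(1),φ(3)) = (1,2) ∈ E(G2) ✓
  (1,4) → (φ(1),φ(4)) = (0,1) ∈ E(G2) ✓
  (2,3) → (φ(2),φ(3)) = (2,3) ∈ E(G2) ✓
  (2,5) → (φ(2),φ(5)) = (3,6) ∈ E(G2) ✓
  (3,4) → (φ(3),φ(4)) = (0,2) ∈ E(G2) ✓
  (4,5) → (φ(4),φ(5)) = (0,6) ∈ E(G2) ✓
  (4,6) → (φ(4),φ(6)) = (0,4) ∈ E(G2) ✓
All 10 edges of G1 map to edges of G2, and |E(G1)| = |E(G2)| = 10, so φ is a bijection on edges as well as vertices. Hence G1 ≅ G2.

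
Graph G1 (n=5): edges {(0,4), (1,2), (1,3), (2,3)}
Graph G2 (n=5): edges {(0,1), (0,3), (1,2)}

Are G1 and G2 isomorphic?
No, not isomorphic

The graphs are NOT isomorphic.

Counting triangles (3-cliques): G1 has 1, G2 has 0.
Triangle count is an isomorphism invariant, so differing triangle counts rule out isomorphism.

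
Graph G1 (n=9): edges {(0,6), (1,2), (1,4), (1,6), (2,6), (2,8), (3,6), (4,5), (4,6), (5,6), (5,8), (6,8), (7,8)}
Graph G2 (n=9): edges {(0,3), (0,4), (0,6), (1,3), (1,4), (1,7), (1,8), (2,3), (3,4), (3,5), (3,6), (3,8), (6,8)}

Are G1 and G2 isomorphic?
Yes, isomorphic

The graphs are isomorphic.
One valid mapping φ: V(G1) → V(G2): 0→2, 1→0, 2→4, 3→5, 4→6, 5→8, 6→3, 7→7, 8→1

Verify φ preserves adjacency — for each edge of G1, its image is an edge of G2:
  (0,6) → (φ(0),φ(6)) = (2,3) ∈ E(G2) ✓
  (1,2) → (φ(1),φ(2)) = (0,4) ∈ E(G2) ✓
  (1,4) → (φ(1),φ(4)) = (0,6) ∈ E(G2) ✓
  (1,6) → (φ(1),φ(6)) = (0,3) ∈ E(G2) ✓
  (2,6) → (φ(2),φ(6)) = (3,4) ∈ E(G2) ✓
  (2,8) → (φ(2),φ(8)) = (1,4) ∈ E(G2) ✓
  (3,6) → (φ(3),φ(6)) = (3,5) ∈ E(G2) ✓
  (4,5) → (φ(4),φ(5)) = (6,8) ∈ E(G2) ✓
  (4,6) → (φ(4),φ(6)) = (3,6) ∈ E(G2) ✓
  (5,6) → (φ(5),φ(6)) = (3,8) ∈ E(G2) ✓
  (5,8) → (φ(5),φ(8)) = (1,8) ∈ E(G2) ✓
  (6,8) → (φ(6),φ(8)) = (1,3) ∈ E(G2) ✓
  (7,8) → (φ(7),φ(8)) = (1,7) ∈ E(G2) ✓
All 13 edges of G1 map to edges of G2, and |E(G1)| = |E(G2)| = 13, so φ is a bijection on edges as well as vertices. Hence G1 ≅ G2.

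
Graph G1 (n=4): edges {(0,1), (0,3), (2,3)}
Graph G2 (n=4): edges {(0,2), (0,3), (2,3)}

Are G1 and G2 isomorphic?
No, not isomorphic

The graphs are NOT isomorphic.

Counting triangles (3-cliques): G1 has 0, G2 has 1.
Triangle count is an isomorphism invariant, so differing triangle counts rule out isomorphism.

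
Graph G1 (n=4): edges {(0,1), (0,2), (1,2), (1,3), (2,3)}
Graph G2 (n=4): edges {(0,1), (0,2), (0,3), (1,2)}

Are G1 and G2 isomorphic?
No, not isomorphic

The graphs are NOT isomorphic.

Degrees in G1: deg(0)=2, deg(1)=3, deg(2)=3, deg(3)=2.
Sorted degree sequence of G1: [3, 3, 2, 2].
Degrees in G2: deg(0)=3, deg(1)=2, deg(2)=2, deg(3)=1.
Sorted degree sequence of G2: [3, 2, 2, 1].
The (sorted) degree sequence is an isomorphism invariant, so since G1 and G2 have different degree sequences they cannot be isomorphic.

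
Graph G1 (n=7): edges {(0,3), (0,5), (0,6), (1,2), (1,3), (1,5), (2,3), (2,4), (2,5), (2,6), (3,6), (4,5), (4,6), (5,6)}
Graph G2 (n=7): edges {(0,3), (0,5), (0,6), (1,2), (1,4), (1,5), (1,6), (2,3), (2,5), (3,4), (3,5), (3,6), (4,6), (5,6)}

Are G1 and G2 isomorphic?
Yes, isomorphic

The graphs are isomorphic.
One valid mapping φ: V(G1) → V(G2): 0→4, 1→2, 2→5, 3→1, 4→0, 5→3, 6→6

Verify φ preserves adjacency — for each edge of G1, its image is an edge of G2:
  (0,3) → (φ(0),φ(3)) = (1,4) ∈ E(G2) ✓
  (0,5) → (φ(0),φ(5)) = (3,4) ∈ E(G2) ✓
  (0,6) → (φ(0),φ(6)) = (4,6) ∈ E(G2) ✓
  (1,2) → (φ(1),φ(2)) = (2,5) ∈ E(G2) ✓
  (1,3) → (φ(1),φ(3)) = (1,2) ∈ E(G2) ✓
  (1,5) → (φ(1),φ(5)) = (2,3) ∈ E(G2) ✓
  (2,3) → (φ(2),φ(3)) = (1,5) ∈ E(G2) ✓
  (2,4) → (φ(2),φ(4)) = (0,5) ∈ E(G2) ✓
  (2,5) → (φ(2),φ(5)) = (3,5) ∈ E(G2) ✓
  (2,6) → (φ(2),φ(6)) = (5,6) ∈ E(G2) ✓
  (3,6) → (φ(3),φ(6)) = (1,6) ∈ E(G2) ✓
  (4,5) → (φ(4),φ(5)) = (0,3) ∈ E(G2) ✓
  (4,6) → (φ(4),φ(6)) = (0,6) ∈ E(G2) ✓
  (5,6) → (φ(5),φ(6)) = (3,6) ∈ E(G2) ✓
All 14 edges of G1 map to edges of G2, and |E(G1)| = |E(G2)| = 14, so φ is a bijection on edges as well as vertices. Hence G1 ≅ G2.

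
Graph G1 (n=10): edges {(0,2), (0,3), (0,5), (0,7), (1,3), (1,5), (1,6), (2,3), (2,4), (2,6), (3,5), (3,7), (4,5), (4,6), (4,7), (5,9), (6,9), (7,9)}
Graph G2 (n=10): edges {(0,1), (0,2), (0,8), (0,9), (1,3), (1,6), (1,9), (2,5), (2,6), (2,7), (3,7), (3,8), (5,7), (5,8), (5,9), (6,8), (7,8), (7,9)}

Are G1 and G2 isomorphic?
Yes, isomorphic

The graphs are isomorphic.
One valid mapping φ: V(G1) → V(G2): 0→5, 1→3, 2→9, 3→7, 4→0, 5→8, 6→1, 7→2, 8→4, 9→6

Verify φ preserves adjacency — for each edge of G1, its image is an edge of G2:
  (0,2) → (φ(0),φ(2)) = (5,9) ∈ E(G2) ✓
  (0,3) → (φ(0),φ(3)) = (5,7) ∈ E(G2) ✓
  (0,5) → (φ(0),φ(5)) = (5,8) ∈ E(G2) ✓
  (0,7) → (φ(0),φ(7)) = (2,5) ∈ E(G2) ✓
  (1,3) → (φ(1),φ(3)) = (3,7) ∈ E(G2) ✓
  (1,5) → (φ(1),φ(5)) = (3,8) ∈ E(G2) ✓
  (1,6) → (φ(1),φ(6)) = (1,3) ∈ E(G2) ✓
  (2,3) → (φ(2),φ(3)) = (7,9) ∈ E(G2) ✓
  (2,4) → (φ(2),φ(4)) = (0,9) ∈ E(G2) ✓
  (2,6) → (φ(2),φ(6)) = (1,9) ∈ E(G2) ✓
  (3,5) → (φ(3),φ(5)) = (7,8) ∈ E(G2) ✓
  (3,7) → (φ(3),φ(7)) = (2,7) ∈ E(G2) ✓
  (4,5) → (φ(4),φ(5)) = (0,8) ∈ E(G2) ✓
  (4,6) → (φ(4),φ(6)) = (0,1) ∈ E(G2) ✓
  (4,7) → (φ(4),φ(7)) = (0,2) ∈ E(G2) ✓
  (5,9) → (φ(5),φ(9)) = (6,8) ∈ E(G2) ✓
  (6,9) → (φ(6),φ(9)) = (1,6) ∈ E(G2) ✓
  (7,9) → (φ(7),φ(9)) = (2,6) ∈ E(G2) ✓
All 18 edges of G1 map to edges of G2, and |E(G1)| = |E(G2)| = 18, so φ is a bijection on edges as well as vertices. Hence G1 ≅ G2.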